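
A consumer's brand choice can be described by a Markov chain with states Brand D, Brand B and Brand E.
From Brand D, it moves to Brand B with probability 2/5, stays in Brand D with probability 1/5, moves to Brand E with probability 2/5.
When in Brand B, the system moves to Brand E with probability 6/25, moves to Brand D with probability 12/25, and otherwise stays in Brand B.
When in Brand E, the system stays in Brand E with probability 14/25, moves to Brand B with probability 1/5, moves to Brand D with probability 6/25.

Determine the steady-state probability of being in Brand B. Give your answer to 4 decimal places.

Let the stationary distribution be π with π = πP and π_1 + π_2 + π_3 = 1.
π_1 = 0.2·π_1 + 0.48·π_2 + 0.24·π_3
π_2 = 0.4·π_1 + 0.28·π_2 + 0.2·π_3
Solving with the normalization constraint gives π = (0.2958, 0.2817, 0.4225).
So the stationary probability of Brand B is 0.2817.

0.2817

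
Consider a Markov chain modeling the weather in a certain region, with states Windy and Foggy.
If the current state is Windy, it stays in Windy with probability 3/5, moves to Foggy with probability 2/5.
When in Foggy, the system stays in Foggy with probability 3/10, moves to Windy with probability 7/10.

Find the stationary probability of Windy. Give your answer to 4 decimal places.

Let the stationary distribution be π with π = πP and π_1 + π_2 = 1.
π_1 = 0.6·π_1 + 0.7·π_2
Solving with the normalization constraint gives π = (0.6364, 0.3636).
So the stationary probability of Windy is 0.6364.

0.6364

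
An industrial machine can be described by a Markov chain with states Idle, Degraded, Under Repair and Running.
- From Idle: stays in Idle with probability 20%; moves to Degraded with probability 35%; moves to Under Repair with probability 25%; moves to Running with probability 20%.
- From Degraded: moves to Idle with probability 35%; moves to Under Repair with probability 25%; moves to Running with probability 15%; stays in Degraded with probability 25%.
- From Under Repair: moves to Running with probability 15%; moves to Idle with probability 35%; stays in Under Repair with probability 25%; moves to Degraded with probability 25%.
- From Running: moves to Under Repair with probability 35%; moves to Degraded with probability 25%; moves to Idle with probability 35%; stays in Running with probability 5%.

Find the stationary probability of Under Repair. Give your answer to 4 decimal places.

0.2650

Let the stationary distribution be π with π = πP and π_1 + π_2 + π_3 + π_4 = 1.
π_1 = 0.2·π_1 + 0.35·π_2 + 0.35·π_3 + 0.35·π_4
π_2 = 0.35·π_1 + 0.25·π_2 + 0.25·π_3 + 0.25·π_4
π_3 = 0.25·π_1 + 0.25·π_2 + 0.25·π_3 + 0.35·π_4
Solving with the normalization constraint gives π = (0.3043, 0.2804, 0.2650, 0.1502).
So the stationary probability of Under Repair is 0.2650.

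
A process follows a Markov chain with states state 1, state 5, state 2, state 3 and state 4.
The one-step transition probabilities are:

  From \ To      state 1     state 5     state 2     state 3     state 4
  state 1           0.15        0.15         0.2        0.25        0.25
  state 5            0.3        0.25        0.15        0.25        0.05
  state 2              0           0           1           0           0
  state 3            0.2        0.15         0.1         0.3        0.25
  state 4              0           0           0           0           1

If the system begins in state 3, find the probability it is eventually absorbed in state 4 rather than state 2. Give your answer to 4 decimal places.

Let h(s) be the probability of absorption at state 4 starting from transient state s. Then h(state 4) = 1 and h(state 2) = 0. By first-step analysis:
h(state 1) = 0.15·h(state 1) + 0.15·h(state 5) + 0.2·0 + 0.25·h(state 3) + 0.25·1
h(state 5) = 0.3·h(state 1) + 0.25·h(state 5) + 0.15·0 + 0.25·h(state 3) + 0.05·1
h(state 3) = 0.2·h(state 1) + 0.15·h(state 5) + 0.1·0 + 0.3·h(state 3) + 0.25·1
Solving: h(state 1) = 0.5672, h(state 5) = 0.5025, h(state 3) = 0.6269.
Starting from state 3, the probability is 0.6269.

0.6269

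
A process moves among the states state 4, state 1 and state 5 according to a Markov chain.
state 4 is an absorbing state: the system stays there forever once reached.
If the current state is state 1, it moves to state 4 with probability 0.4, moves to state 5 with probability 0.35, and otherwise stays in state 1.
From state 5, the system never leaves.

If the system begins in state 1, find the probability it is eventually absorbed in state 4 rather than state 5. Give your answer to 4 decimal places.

Let h(s) be the probability of absorption at state 4 starting from transient state s. Then h(state 4) = 1 and h(state 5) = 0. By first-step analysis:
h(state 1) = 0.4·1 + 0.25·h(state 1) + 0.35·0
Solving: h(state 1) = 0.5333.
Starting from state 1, the probability is 0.5333.

0.5333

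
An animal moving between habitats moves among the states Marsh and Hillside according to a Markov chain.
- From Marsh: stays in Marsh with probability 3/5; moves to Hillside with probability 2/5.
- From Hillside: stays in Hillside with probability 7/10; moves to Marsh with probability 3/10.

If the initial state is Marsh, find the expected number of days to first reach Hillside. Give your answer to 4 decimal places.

2.5000

Let t(s) be the expected number of days to first reach Hillside from state s, with t(Hillside) = 0. Conditioning on the first day:
t(Marsh) = 1 + 0.6·t(Marsh)
Solving: t(Marsh) = 2.5000.
Expected days from Marsh to Hillside: 2.5000.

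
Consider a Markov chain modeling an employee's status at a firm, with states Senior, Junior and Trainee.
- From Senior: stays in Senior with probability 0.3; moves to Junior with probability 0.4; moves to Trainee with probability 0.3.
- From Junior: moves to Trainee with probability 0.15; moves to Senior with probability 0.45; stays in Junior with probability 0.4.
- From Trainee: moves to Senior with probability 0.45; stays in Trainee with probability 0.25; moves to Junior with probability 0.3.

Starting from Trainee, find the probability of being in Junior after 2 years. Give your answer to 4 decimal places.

0.3750

Sum over the intermediate state after 1 year:
P = P(Trainee→Senior)·P(Senior→Junior) + P(Trainee→Junior)·P(Junior→Junior) + P(Trainee→Trainee)·P(Trainee→Junior)
  = 0.45×0.4 + 0.3×0.4 + 0.25×0.3
  = 0.1800 + 0.1200 + 0.0750 = 0.3750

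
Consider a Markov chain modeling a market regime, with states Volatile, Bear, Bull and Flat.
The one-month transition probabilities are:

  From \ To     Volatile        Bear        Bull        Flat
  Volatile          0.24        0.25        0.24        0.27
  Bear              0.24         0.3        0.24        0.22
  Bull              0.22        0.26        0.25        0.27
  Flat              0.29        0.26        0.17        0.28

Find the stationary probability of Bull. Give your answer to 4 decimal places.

0.2241

Let the stationary distribution be π with π = πP and π_1 + π_2 + π_3 + π_4 = 1.
π_1 = 0.24·π_1 + 0.24·π_2 + 0.22·π_3 + 0.29·π_4
π_2 = 0.25·π_1 + 0.3·π_2 + 0.26·π_3 + 0.26·π_4
π_3 = 0.24·π_1 + 0.24·π_2 + 0.25·π_3 + 0.17·π_4
Solving with the normalization constraint gives π = (0.2485, 0.2682, 0.2241, 0.2592).
So the stationary probability of Bull is 0.2241.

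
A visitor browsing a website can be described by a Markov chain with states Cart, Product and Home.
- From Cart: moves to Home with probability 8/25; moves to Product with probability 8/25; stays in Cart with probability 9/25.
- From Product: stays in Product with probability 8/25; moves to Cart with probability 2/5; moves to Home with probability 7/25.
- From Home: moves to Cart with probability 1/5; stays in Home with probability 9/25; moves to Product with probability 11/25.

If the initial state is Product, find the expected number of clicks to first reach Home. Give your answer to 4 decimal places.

3.3854

Let t(s) be the expected number of clicks to first reach Home from state s, with t(Home) = 0. Conditioning on the first click:
t(Cart) = 1 + 0.36·t(Cart) + 0.32·t(Product)
t(Product) = 1 + 0.4·t(Cart) + 0.32·t(Product)
Solving: t(Cart) = 3.2552, t(Product) = 3.3854.
Expected clicks from Product to Home: 3.3854.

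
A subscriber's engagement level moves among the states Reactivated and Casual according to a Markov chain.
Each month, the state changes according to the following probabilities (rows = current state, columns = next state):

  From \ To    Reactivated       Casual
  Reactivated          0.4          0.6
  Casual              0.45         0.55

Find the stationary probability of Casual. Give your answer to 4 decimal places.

0.5714

Let the stationary distribution be π with π = πP and π_1 + π_2 = 1.
π_1 = 0.4·π_1 + 0.45·π_2
Solving with the normalization constraint gives π = (0.4286, 0.5714).
So the stationary probability of Casual is 0.5714.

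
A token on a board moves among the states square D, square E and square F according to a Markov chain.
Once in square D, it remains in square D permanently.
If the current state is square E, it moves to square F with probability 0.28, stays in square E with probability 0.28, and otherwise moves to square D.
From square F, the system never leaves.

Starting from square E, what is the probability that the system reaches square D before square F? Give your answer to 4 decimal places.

0.6111

Let h(s) be the probability of absorption at square D starting from transient state s. Then h(square D) = 1 and h(square F) = 0. By first-step analysis:
h(square E) = 0.44·1 + 0.28·h(square E) + 0.28·0
Solving: h(square E) = 0.6111.
Starting from square E, the probability is 0.6111.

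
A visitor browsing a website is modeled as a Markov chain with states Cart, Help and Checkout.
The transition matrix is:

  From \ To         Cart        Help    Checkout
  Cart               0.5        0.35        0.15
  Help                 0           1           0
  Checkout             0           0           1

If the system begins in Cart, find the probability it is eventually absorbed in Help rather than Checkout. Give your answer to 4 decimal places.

Let h(s) be the probability of absorption at Help starting from transient state s. Then h(Help) = 1 and h(Checkout) = 0. By first-step analysis:
h(Cart) = 0.5·h(Cart) + 0.35·1 + 0.15·0
Solving: h(Cart) = 0.7000.
Starting from Cart, the probability is 0.7000.

0.7000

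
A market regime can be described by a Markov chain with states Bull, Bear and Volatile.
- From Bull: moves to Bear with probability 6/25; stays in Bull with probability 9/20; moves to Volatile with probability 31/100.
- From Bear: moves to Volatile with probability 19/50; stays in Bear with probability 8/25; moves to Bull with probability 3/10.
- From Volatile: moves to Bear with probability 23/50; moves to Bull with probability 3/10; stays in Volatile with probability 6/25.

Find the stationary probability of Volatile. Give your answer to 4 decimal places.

Let the stationary distribution be π with π = πP and π_1 + π_2 + π_3 = 1.
π_1 = 0.45·π_1 + 0.3·π_2 + 0.3·π_3
π_2 = 0.24·π_1 + 0.32·π_2 + 0.46·π_3
Solving with the normalization constraint gives π = (0.3529, 0.3354, 0.3117).
So the stationary probability of Volatile is 0.3117.

0.3117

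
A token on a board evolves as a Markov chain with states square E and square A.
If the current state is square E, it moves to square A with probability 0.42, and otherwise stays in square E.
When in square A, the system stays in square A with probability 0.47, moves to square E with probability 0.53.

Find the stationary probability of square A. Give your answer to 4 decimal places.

0.4421

Let the stationary distribution be π with π = πP and π_1 + π_2 = 1.
π_1 = 0.58·π_1 + 0.53·π_2
Solving with the normalization constraint gives π = (0.5579, 0.4421).
So the stationary probability of square A is 0.4421.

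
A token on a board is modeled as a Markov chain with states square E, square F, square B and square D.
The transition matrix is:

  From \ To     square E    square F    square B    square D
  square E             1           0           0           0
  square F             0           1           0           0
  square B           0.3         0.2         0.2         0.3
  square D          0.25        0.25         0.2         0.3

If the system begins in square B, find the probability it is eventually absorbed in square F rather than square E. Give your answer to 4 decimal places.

0.4300

Let h(s) be the probability of absorption at square F starting from transient state s. Then h(square F) = 1 and h(square E) = 0. By first-step analysis:
h(square B) = 0.3·0 + 0.2·1 + 0.2·h(square B) + 0.3·h(square D)
h(square D) = 0.25·0 + 0.25·1 + 0.2·h(square B) + 0.3·h(square D)
Solving: h(square B) = 0.4300, h(square D) = 0.4800.
Starting from square B, the probability is 0.4300.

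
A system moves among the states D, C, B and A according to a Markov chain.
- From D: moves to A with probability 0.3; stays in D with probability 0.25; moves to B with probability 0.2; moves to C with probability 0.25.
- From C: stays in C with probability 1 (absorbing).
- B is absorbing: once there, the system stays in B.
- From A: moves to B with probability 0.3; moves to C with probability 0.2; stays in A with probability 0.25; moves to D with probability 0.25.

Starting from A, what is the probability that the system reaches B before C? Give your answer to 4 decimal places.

Let h(s) be the probability of absorption at B starting from transient state s. Then h(B) = 1 and h(C) = 0. By first-step analysis:
h(D) = 0.25·h(D) + 0.25·0 + 0.2·1 + 0.3·h(A)
h(A) = 0.25·h(D) + 0.2·0 + 0.3·1 + 0.25·h(A)
Solving: h(D) = 0.4923, h(A) = 0.5641.
Starting from A, the probability is 0.5641.

0.5641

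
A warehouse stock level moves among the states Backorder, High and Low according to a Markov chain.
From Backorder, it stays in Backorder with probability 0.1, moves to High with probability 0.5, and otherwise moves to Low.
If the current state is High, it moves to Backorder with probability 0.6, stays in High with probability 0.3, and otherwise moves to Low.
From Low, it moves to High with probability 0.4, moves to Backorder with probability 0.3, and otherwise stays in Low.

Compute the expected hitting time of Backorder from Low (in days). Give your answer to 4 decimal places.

2.4444

Let t(s) be the expected number of days to first reach Backorder from state s, with t(Backorder) = 0. Conditioning on the first day:
t(High) = 1 + 0.3·t(High) + 0.1·t(Low)
t(Low) = 1 + 0.4·t(High) + 0.3·t(Low)
Solving: t(High) = 1.7778, t(Low) = 2.4444.
Expected days from Low to Backorder: 2.4444.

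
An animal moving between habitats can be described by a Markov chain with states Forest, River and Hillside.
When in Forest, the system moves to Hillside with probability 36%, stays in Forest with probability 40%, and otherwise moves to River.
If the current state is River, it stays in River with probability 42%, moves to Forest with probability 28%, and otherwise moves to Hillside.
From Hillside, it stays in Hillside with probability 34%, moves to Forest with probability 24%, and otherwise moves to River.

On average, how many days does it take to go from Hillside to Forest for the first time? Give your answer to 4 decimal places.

Let t(s) be the expected number of days to first reach Forest from state s, with t(Forest) = 0. Conditioning on the first day:
t(River) = 1 + 0.42·t(River) + 0.3·t(Hillside)
t(Hillside) = 1 + 0.42·t(River) + 0.34·t(Hillside)
Solving: t(River) = 3.7383, t(Hillside) = 3.8941.
Expected days from Hillside to Forest: 3.8941.

3.8941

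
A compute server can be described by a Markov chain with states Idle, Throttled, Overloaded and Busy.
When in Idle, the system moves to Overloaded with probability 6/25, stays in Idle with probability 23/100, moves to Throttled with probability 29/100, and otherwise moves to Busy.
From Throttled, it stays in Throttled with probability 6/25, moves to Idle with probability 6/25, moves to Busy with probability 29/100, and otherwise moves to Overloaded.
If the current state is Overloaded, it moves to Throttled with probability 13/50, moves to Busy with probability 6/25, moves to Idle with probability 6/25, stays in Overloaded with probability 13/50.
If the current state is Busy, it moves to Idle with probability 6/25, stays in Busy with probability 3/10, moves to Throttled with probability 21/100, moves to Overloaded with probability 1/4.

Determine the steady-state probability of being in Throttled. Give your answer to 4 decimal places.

Let the stationary distribution be π with π = πP and π_1 + π_2 + π_3 + π_4 = 1.
π_1 = 0.23·π_1 + 0.24·π_2 + 0.24·π_3 + 0.24·π_4
π_2 = 0.29·π_1 + 0.24·π_2 + 0.26·π_3 + 0.21·π_4
π_3 = 0.24·π_1 + 0.23·π_2 + 0.26·π_3 + 0.25·π_4
Solving with the normalization constraint gives π = (0.2376, 0.2487, 0.2451, 0.2685).
So the stationary probability of Throttled is 0.2487.

0.2487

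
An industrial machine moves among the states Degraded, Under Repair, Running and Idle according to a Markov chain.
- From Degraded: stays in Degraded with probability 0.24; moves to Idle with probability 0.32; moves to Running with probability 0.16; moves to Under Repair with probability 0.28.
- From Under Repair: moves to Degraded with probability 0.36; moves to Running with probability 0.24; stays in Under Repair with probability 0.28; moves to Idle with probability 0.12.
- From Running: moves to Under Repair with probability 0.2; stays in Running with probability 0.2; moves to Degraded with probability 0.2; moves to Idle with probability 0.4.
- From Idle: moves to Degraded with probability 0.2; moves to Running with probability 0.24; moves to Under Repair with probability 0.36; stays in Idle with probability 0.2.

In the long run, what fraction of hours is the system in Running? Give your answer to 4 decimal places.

0.2111

Let the stationary distribution be π with π = πP and π_1 + π_2 + π_3 + π_4 = 1.
π_1 = 0.24·π_1 + 0.36·π_2 + 0.2·π_3 + 0.2·π_4
π_2 = 0.28·π_1 + 0.28·π_2 + 0.2·π_3 + 0.36·π_4
π_3 = 0.16·π_1 + 0.24·π_2 + 0.2·π_3 + 0.24·π_4
Solving with the normalization constraint gives π = (0.2555, 0.2831, 0.2111, 0.2502).
So the stationary probability of Running is 0.2111.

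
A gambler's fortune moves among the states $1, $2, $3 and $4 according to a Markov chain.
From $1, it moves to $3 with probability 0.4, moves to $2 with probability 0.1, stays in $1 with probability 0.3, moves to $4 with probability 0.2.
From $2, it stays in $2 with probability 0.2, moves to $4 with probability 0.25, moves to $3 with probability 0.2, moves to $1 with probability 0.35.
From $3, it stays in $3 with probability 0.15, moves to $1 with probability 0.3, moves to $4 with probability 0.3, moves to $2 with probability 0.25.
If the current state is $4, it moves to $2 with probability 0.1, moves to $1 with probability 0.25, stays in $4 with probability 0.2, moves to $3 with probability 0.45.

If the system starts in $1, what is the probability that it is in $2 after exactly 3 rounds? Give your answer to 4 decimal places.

0.1605

Propagate the distribution vector 3 rounds from $1.
After 0 rounds: (1.0000, 0.0000, 0.0000, 0.0000)
After 1 round: (0.3000, 0.1000, 0.4000, 0.2000)
After 2 rounds: (0.2950, 0.1700, 0.2900, 0.2450)
After 3 rounds: (0.2963, 0.1605, 0.3058, 0.2375)
P(in $2 after 3 rounds) = 0.1605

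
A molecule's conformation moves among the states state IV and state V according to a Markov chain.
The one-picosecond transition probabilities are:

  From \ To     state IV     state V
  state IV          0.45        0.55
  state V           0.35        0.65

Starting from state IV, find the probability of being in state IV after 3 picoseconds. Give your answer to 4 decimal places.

Propagate the distribution vector 3 picoseconds from state IV.
After 0 picoseconds: (1.0000, 0.0000)
After 1 picosecond: (0.4500, 0.5500)
After 2 picoseconds: (0.3950, 0.6050)
After 3 picoseconds: (0.3895, 0.6105)
P(in state IV after 3 picoseconds) = 0.3895

0.3895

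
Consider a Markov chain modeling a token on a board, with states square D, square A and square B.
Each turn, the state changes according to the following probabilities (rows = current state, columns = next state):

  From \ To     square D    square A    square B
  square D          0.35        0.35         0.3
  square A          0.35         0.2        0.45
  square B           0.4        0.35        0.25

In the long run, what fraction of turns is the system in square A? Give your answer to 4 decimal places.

Let the stationary distribution be π with π = πP and π_1 + π_2 + π_3 = 1.
π_1 = 0.35·π_1 + 0.35·π_2 + 0.4·π_3
π_2 = 0.35·π_1 + 0.2·π_2 + 0.35·π_3
Solving with the normalization constraint gives π = (0.3665, 0.3043, 0.3292).
So the stationary probability of square A is 0.3043.

0.3043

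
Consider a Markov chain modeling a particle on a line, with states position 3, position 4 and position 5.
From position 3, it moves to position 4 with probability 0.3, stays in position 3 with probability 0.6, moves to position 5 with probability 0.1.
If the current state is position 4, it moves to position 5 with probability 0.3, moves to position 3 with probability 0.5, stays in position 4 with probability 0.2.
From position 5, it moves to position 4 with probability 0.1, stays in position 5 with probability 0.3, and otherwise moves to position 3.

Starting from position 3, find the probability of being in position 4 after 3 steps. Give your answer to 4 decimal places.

Propagate the distribution vector 3 steps from position 3.
After 0 steps: (1.0000, 0.0000, 0.0000)
After 1 step: (0.6000, 0.3000, 0.1000)
After 2 steps: (0.5700, 0.2500, 0.1800)
After 3 steps: (0.5750, 0.2390, 0.1860)
P(in position 4 after 3 steps) = 0.2390

0.2390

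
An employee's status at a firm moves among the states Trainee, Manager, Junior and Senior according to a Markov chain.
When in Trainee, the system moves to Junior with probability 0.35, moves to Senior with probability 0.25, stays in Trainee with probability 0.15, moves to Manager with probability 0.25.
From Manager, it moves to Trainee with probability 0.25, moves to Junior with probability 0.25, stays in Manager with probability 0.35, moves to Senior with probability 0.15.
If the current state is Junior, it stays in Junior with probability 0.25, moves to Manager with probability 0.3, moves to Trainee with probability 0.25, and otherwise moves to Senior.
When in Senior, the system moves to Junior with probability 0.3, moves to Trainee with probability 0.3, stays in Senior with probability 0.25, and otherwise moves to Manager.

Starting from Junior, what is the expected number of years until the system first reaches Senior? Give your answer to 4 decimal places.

Let t(s) be the expected number of years to first reach Senior from state s, with t(Senior) = 0. Conditioning on the first year:
t(Trainee) = 1 + 0.15·t(Trainee) + 0.25·t(Manager) + 0.35·t(Junior)
t(Manager) = 1 + 0.25·t(Trainee) + 0.35·t(Manager) + 0.25·t(Junior)
t(Junior) = 1 + 0.25·t(Trainee) + 0.3·t(Manager) + 0.25·t(Junior)
Solving: t(Trainee) = 4.8537, t(Manager) = 5.3659, t(Junior) = 5.0976.
Expected years from Junior to Senior: 5.0976.

5.0976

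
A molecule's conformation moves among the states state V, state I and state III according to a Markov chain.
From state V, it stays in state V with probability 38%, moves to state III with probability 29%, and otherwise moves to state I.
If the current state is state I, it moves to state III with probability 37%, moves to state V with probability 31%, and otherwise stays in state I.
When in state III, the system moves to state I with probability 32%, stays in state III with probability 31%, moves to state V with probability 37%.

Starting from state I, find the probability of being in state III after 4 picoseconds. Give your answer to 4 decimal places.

0.3223

Propagate the distribution vector 4 picoseconds from state I.
After 0 picoseconds: (0.0000, 1.0000, 0.0000)
After 1 picosecond: (0.3100, 0.3200, 0.3700)
After 2 picoseconds: (0.3539, 0.3231, 0.3230)
After 3 picoseconds: (0.3542, 0.3235, 0.3223)
After 4 picoseconds: (0.3541, 0.3235, 0.3223)
P(in state III after 4 picoseconds) = 0.3223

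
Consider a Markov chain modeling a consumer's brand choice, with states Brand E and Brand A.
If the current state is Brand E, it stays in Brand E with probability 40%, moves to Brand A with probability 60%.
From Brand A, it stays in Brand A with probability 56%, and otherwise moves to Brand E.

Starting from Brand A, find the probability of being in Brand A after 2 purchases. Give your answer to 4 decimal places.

0.5776

Sum over the intermediate state after 1 purchase:
P = P(Brand A→Brand E)·P(Brand E→Brand A) + P(Brand A→Brand A)·P(Brand A→Brand A)
  = 0.44×0.6 + 0.56×0.56
  = 0.2640 + 0.3136 = 0.5776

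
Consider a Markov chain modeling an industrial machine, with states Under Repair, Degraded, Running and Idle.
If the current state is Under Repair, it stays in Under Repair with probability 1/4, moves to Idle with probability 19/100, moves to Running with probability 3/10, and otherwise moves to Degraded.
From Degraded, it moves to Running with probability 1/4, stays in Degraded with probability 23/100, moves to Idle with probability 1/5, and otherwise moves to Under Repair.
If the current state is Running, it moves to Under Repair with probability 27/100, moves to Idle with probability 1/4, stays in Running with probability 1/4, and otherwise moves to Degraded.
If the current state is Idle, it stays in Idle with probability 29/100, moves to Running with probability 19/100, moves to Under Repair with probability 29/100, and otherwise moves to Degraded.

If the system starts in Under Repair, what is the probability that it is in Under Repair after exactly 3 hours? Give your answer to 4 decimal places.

0.2808

Propagate the distribution vector 3 hours from Under Repair.
After 0 hours: (1.0000, 0.0000, 0.0000, 0.0000)
After 1 hour: (0.2500, 0.2600, 0.3000, 0.1900)
After 2 hours: (0.2818, 0.2375, 0.2511, 0.2296)
After 3 hours: (0.2808, 0.2385, 0.2503, 0.2304)
P(in Under Repair after 3 hours) = 0.2808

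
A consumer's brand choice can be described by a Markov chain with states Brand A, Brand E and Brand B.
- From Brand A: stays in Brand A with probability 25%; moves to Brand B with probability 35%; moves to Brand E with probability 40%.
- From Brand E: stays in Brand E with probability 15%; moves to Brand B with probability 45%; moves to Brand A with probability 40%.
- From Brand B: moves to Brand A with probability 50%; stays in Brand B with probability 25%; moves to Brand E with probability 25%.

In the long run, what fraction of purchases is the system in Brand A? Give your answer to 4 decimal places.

Let the stationary distribution be π with π = πP and π_1 + π_2 + π_3 = 1.
π_1 = 0.25·π_1 + 0.4·π_2 + 0.5·π_3
π_2 = 0.4·π_1 + 0.15·π_2 + 0.25·π_3
Solving with the normalization constraint gives π = (0.3777, 0.2788, 0.3435).
So the stationary probability of Brand A is 0.3777.

0.3777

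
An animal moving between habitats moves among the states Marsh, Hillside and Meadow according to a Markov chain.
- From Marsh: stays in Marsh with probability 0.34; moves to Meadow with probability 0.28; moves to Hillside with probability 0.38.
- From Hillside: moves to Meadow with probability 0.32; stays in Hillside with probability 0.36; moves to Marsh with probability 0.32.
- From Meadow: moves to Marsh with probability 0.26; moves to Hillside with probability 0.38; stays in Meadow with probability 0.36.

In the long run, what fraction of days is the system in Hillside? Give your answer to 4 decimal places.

0.3725

Let the stationary distribution be π with π = πP and π_1 + π_2 + π_3 = 1.
π_1 = 0.34·π_1 + 0.32·π_2 + 0.26·π_3
π_2 = 0.38·π_1 + 0.36·π_2 + 0.38·π_3
Solving with the normalization constraint gives π = (0.3069, 0.3725, 0.3205).
So the stationary probability of Hillside is 0.3725.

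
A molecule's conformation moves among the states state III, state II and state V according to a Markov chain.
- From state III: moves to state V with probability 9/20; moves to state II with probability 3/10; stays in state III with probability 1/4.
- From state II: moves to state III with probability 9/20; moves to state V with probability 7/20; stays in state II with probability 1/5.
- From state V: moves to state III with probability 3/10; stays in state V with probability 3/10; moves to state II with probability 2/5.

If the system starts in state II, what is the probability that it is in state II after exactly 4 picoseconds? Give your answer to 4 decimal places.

Propagate the distribution vector 4 picoseconds from state II.
After 0 picoseconds: (0.0000, 1.0000, 0.0000)
After 1 picosecond: (0.4500, 0.2000, 0.3500)
After 2 picoseconds: (0.3075, 0.3150, 0.3775)
After 3 picoseconds: (0.3319, 0.3063, 0.3619)
After 4 picoseconds: (0.3293, 0.3056, 0.3651)
P(in state II after 4 picoseconds) = 0.3056

0.3056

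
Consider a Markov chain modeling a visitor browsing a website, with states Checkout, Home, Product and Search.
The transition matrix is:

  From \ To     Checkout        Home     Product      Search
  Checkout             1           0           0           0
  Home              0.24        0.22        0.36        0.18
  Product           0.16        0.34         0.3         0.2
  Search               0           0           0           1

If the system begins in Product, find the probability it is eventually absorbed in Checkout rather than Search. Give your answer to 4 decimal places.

0.4873

Let h(s) be the probability of absorption at Checkout starting from transient state s. Then h(Checkout) = 1 and h(Search) = 0. By first-step analysis:
h(Home) = 0.24·1 + 0.22·h(Home) + 0.36·h(Product) + 0.18·0
h(Product) = 0.16·1 + 0.34·h(Home) + 0.3·h(Product) + 0.2·0
Solving: h(Home) = 0.5326, h(Product) = 0.4873.
Starting from Product, the probability is 0.4873.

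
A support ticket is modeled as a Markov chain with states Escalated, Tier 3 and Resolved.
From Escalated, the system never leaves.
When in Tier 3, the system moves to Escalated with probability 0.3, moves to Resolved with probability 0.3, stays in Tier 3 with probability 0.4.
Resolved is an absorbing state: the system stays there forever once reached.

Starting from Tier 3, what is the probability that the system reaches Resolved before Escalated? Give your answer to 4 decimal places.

Let h(s) be the probability of absorption at Resolved starting from transient state s. Then h(Resolved) = 1 and h(Escalated) = 0. By first-step analysis:
h(Tier 3) = 0.3·0 + 0.4·h(Tier 3) + 0.3·1
Solving: h(Tier 3) = 0.5000.
Starting from Tier 3, the probability is 0.5000.

0.5000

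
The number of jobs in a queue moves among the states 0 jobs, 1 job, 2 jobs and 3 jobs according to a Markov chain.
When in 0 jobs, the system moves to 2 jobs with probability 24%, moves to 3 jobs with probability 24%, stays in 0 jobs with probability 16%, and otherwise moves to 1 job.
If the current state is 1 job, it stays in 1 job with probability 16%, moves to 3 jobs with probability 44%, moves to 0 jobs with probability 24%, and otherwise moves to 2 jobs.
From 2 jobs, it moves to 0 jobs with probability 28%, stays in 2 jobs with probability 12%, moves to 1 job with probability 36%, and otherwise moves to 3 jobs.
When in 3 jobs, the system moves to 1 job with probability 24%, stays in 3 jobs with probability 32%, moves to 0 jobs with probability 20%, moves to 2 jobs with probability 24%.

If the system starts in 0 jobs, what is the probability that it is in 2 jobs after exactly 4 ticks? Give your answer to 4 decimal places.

0.1948

Propagate the distribution vector 4 ticks from 0 jobs.
After 0 ticks: (1.0000, 0.0000, 0.0000, 0.0000)
After 1 tick: (0.1600, 0.3600, 0.2400, 0.2400)
After 2 ticks: (0.2272, 0.2592, 0.1824, 0.3312)
After 3 ticks: (0.2159, 0.2684, 0.1974, 0.3183)
After 4 ticks: (0.2179, 0.2681, 0.1948, 0.3192)
P(in 2 jobs after 4 ticks) = 0.1948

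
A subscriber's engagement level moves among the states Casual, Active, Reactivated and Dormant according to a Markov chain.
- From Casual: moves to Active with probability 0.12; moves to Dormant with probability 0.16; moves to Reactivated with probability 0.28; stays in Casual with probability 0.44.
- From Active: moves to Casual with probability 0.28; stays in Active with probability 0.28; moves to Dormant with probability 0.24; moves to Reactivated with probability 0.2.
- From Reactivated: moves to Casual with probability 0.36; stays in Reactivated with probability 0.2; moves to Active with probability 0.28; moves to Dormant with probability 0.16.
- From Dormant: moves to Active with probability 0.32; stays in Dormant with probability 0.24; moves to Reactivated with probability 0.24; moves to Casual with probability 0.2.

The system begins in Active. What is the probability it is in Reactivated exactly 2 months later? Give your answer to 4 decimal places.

0.2320

Propagate the distribution vector 2 months from Active.
After 0 months: (0.0000, 1.0000, 0.0000, 0.0000)
After 1 month: (0.2800, 0.2800, 0.2000, 0.2400)
After 2 months: (0.3216, 0.2448, 0.2320, 0.2016)
P(in Reactivated after 2 months) = 0.2320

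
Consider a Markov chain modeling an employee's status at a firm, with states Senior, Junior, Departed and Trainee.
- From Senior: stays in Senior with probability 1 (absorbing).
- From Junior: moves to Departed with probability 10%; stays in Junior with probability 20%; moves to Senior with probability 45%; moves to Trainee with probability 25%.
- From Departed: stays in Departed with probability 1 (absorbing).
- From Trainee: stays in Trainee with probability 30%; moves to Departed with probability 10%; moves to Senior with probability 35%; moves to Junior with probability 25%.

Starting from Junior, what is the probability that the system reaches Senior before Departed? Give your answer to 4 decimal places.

Let h(s) be the probability of absorption at Senior starting from transient state s. Then h(Senior) = 1 and h(Departed) = 0. By first-step analysis:
h(Junior) = 0.45·1 + 0.2·h(Junior) + 0.1·0 + 0.25·h(Trainee)
h(Trainee) = 0.35·1 + 0.25·h(Junior) + 0.1·0 + 0.3·h(Trainee)
Solving: h(Junior) = 0.8090, h(Trainee) = 0.7889.
Starting from Junior, the probability is 0.8090.

0.8090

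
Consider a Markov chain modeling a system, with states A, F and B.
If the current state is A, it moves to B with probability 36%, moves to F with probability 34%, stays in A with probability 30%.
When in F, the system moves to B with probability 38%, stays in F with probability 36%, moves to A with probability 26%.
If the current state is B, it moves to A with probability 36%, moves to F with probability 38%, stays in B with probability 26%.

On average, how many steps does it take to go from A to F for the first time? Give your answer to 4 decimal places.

Let t(s) be the expected number of steps to first reach F from state s, with t(F) = 0. Conditioning on the first step:
t(A) = 1 + 0.3·t(A) + 0.36·t(B)
t(B) = 1 + 0.36·t(A) + 0.26·t(B)
Solving: t(A) = 2.8321, t(B) = 2.7291.
Expected steps from A to F: 2.8321.

2.8321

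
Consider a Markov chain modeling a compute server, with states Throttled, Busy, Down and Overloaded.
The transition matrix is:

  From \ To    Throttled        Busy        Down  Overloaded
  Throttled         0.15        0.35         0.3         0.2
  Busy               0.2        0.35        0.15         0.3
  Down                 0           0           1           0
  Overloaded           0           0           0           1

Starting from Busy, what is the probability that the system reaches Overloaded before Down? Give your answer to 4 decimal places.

0.6114

Let h(s) be the probability of absorption at Overloaded starting from transient state s. Then h(Overloaded) = 1 and h(Down) = 0. By first-step analysis:
h(Throttled) = 0.15·h(Throttled) + 0.35·h(Busy) + 0.3·0 + 0.2·1
h(Busy) = 0.2·h(Throttled) + 0.35·h(Busy) + 0.15·0 + 0.3·1
Solving: h(Throttled) = 0.4870, h(Busy) = 0.6114.
Starting from Busy, the probability is 0.6114.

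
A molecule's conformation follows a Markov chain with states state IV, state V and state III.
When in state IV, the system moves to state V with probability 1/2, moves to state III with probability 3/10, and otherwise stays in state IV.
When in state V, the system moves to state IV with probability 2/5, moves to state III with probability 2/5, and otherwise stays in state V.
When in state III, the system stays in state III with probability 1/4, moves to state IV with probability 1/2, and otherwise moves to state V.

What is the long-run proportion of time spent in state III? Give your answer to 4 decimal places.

Let the stationary distribution be π with π = πP and π_1 + π_2 + π_3 = 1.
π_1 = 0.2·π_1 + 0.4·π_2 + 0.5·π_3
π_2 = 0.5·π_1 + 0.2·π_2 + 0.25·π_3
Solving with the normalization constraint gives π = (0.3597, 0.3237, 0.3165).
So the stationary probability of state III is 0.3165.

0.3165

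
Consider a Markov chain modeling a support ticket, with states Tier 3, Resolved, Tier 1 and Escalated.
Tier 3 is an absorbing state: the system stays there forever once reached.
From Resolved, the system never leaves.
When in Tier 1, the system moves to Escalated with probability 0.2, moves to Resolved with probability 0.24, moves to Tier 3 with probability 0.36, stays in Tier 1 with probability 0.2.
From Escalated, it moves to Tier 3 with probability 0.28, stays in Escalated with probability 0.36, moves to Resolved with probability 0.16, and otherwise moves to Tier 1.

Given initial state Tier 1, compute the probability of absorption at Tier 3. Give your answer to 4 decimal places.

Let h(s) be the probability of absorption at Tier 3 starting from transient state s. Then h(Tier 3) = 1 and h(Resolved) = 0. By first-step analysis:
h(Tier 1) = 0.36·1 + 0.24·0 + 0.2·h(Tier 1) + 0.2·h(Escalated)
h(Escalated) = 0.28·1 + 0.16·0 + 0.2·h(Tier 1) + 0.36·h(Escalated)
Solving: h(Tier 1) = 0.6068, h(Escalated) = 0.6271.
Starting from Tier 1, the probability is 0.6068.

0.6068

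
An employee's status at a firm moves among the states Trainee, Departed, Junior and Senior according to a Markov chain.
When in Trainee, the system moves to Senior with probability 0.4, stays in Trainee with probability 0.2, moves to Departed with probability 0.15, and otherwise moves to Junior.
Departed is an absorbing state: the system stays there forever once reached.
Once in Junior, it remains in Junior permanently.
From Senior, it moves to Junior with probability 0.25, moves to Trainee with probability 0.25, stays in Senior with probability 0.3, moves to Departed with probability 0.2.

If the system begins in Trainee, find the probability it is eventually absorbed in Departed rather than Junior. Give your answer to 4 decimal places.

0.4022

Let h(s) be the probability of absorption at Departed starting from transient state s. Then h(Departed) = 1 and h(Junior) = 0. By first-step analysis:
h(Trainee) = 0.2·h(Trainee) + 0.15·1 + 0.25·0 + 0.4·h(Senior)
h(Senior) = 0.25·h(Trainee) + 0.2·1 + 0.25·0 + 0.3·h(Senior)
Solving: h(Trainee) = 0.4022, h(Senior) = 0.4293.
Starting from Trainee, the probability is 0.4022.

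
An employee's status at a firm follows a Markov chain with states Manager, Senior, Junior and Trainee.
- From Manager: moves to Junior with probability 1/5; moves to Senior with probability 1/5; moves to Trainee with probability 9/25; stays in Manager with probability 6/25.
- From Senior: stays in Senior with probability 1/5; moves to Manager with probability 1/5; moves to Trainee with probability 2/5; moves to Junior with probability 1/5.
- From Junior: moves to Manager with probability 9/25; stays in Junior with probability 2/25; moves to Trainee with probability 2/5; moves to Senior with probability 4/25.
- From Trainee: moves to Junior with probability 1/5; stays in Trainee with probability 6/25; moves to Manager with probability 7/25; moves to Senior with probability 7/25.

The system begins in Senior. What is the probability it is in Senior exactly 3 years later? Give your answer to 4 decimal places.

0.2192

Propagate the distribution vector 3 years from Senior.
After 0 years: (0.0000, 1.0000, 0.0000, 0.0000)
After 1 year: (0.2000, 0.2000, 0.2000, 0.4000)
After 2 years: (0.2720, 0.2240, 0.1760, 0.3280)
After 3 years: (0.2653, 0.2192, 0.1789, 0.3366)
P(in Senior after 3 years) = 0.2192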